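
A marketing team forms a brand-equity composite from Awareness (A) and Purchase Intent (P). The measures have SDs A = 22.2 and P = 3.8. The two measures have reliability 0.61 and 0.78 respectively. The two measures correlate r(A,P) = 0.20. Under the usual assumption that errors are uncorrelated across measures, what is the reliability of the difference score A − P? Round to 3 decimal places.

0.587

Var(A−P) = 22.2² + 3.8² − 2·22.2·3.8·0.20 = 507.28 − 33.744 = 473.536.
Under uncorrelated errors the observed covariances equal the true-score covariances, so only the own-variance terms attenuate.
True-score variance = [22.2²·0.61 + 3.8²·0.78] − 33.744 = 311.896 − 33.744 = 278.152.
Reliability = 278.152 / 473.536 = 0.587.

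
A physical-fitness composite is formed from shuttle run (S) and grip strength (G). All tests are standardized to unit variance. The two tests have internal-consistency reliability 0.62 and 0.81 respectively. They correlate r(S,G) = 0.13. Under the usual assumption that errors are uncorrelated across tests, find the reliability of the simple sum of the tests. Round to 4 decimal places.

Var(S+G) = 2 + 2·[0.13] = 2 + 0.26 = 2.26.
With uncorrelated errors the cross-covariances are all true-score covariance, so they carry over unchanged; only the diagonal terms shrink to ρᵢσᵢ².
True-score variance = [0.62 + 0.81] + 0.26 = 1.43 + 0.26 = 1.69.
Reliability = 1.69 / 2.26 = 0.7478.

0.7478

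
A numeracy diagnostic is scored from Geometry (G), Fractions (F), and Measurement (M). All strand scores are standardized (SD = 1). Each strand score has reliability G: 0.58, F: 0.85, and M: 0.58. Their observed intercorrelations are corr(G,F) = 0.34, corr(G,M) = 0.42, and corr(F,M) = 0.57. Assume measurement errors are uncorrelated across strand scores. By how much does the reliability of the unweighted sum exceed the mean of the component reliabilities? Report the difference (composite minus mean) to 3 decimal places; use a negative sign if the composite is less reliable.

Var(sum) = 3 + 2.66 = 5.66; true-score variance = 2.01 + 2.66 = 4.67; composite reliability = 0.8251.
Mean component reliability = 0.6700.
Difference = 0.8251 − 0.6700 = 0.155.

0.155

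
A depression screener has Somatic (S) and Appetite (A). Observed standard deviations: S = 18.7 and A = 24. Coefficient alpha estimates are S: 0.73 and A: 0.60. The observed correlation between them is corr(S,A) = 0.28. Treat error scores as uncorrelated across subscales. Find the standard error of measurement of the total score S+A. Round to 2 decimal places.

18.02

Var(total) = 925.69 + 251.328 = 1177.02.
True-score variance = 600.874 + 251.328 = 852.202, so reliability = 0.7240.
Error variance = 1177.02 − 852.202 = 324.816; SEM = √324.816 = 18.02.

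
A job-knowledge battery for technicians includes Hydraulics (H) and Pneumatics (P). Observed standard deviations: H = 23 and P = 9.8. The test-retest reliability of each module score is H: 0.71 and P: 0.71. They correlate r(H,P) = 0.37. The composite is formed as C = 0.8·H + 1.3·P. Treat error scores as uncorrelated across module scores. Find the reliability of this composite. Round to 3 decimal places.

0.785

Var(C) = 0.8²·23² + 1.3²·9.8² + 2·[1.04·23·9.8·0.37] = 500.868 + 173.468 = 674.335.
Because errors are independent across components, Cov(Tᵢ,Tⱼ) = Cov(Xᵢ,Xⱼ); the off-diagonal part of the true-score variance is the same as above.
True-score variance = [0.8²·23²·0.71 + 1.3²·9.8²·0.71] + 173.468 = 355.616 + 173.468 = 529.084.
Reliability = 529.084 / 674.335 = 0.785.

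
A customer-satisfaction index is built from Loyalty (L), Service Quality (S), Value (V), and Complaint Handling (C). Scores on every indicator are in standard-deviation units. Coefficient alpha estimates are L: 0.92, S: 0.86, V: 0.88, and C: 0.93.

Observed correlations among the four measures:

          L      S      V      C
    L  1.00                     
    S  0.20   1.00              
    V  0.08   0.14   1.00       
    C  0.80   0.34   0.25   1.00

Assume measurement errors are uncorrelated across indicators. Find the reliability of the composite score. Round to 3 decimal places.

Var(L+S+V+C) = 4 + 2·[0.20 + 0.08 + 0.80 + 0.14 + 0.34 + 0.25] = 4 + 3.62 = 7.62.
With uncorrelated errors the cross-covariances are all true-score covariance, so they carry over unchanged; only the diagonal terms shrink to ρᵢσᵢ².
True-score variance = [0.92 + 0.86 + 0.88 + 0.93] + 3.62 = 3.59 + 3.62 = 7.21.
Reliability = 7.21 / 7.62 = 0.946.

0.946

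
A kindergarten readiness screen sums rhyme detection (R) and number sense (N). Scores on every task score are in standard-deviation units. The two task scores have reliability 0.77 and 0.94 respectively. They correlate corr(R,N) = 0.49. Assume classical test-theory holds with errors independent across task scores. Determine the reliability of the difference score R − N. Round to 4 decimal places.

0.7157

Var(R−N) = 1 + 1 − 2·0.49 = 2 − 0.98 = 1.02.
Because errors are independent across components, Cov(Tᵢ,Tⱼ) = Cov(Xᵢ,Xⱼ); the off-diagonal part of the true-score variance is the same as above.
True-score variance = [0.77 + 0.94] − 0.98 = 1.71 − 0.98 = 0.73.
Reliability = 0.73 / 1.02 = 0.7157.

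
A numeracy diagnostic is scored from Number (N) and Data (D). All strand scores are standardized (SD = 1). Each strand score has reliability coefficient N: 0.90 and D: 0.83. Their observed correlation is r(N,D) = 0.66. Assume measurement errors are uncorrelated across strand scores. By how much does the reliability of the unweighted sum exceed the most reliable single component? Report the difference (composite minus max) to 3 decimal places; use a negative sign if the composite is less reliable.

0.019

Var(sum) = 2 + 1.32 = 3.32; true-score variance = 1.73 + 1.32 = 3.05; composite reliability = 0.9187.
Max component reliability = 0.9000.
Difference = 0.9187 − 0.9000 = 0.019.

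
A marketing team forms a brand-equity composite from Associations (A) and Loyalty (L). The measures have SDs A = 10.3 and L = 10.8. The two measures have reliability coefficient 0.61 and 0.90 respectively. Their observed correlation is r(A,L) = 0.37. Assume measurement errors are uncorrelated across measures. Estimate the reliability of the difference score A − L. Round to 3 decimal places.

0.622

Var(A−L) = 10.3² + 10.8² − 2·10.3·10.8·0.37 = 222.73 − 82.3176 = 140.412.
With uncorrelated errors the cross-covariances are all true-score covariance, so they carry over unchanged; only the diagonal terms shrink to ρᵢσᵢ².
True-score variance = [10.3²·0.61 + 10.8²·0.90] − 82.3176 = 169.691 − 82.3176 = 87.3733.
Reliability = 87.3733 / 140.412 = 0.622.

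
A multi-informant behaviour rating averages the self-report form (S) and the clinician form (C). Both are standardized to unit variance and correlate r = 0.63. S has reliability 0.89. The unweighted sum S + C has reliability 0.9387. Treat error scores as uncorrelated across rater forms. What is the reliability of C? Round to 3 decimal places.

Var(S+C) = 2 + 2·0.63 = 3.260.
True-score variance = ρ_S + ρ_C + 2·0.63, so 0.9387 = (0.89 + ρ_C + 1.26) / 3.260.
ρ_C = 0.9387·3.260 − 0.89 − 1.26 = 0.910.

0.910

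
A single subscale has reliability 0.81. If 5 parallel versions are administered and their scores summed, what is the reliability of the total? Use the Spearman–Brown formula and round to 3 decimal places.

ρ_k = kρ / (1 + (k−1)ρ) = 5·0.81 / (1 + 4·0.81) = 4.050 / 4.240 = 0.955.

0.955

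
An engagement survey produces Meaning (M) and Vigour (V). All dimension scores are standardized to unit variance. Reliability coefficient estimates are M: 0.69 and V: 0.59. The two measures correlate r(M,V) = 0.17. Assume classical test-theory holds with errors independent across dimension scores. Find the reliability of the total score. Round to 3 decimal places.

0.692

Var(M+V) = 2 + 2·[0.17] = 2 + 0.34 = 2.34.
Because errors are independent across components, Cov(Tᵢ,Tⱼ) = Cov(Xᵢ,Xⱼ); the off-diagonal part of the true-score variance is the same as above.
True-score variance = [0.69 + 0.59] + 0.34 = 1.28 + 0.34 = 1.62.
Reliability = 1.62 / 2.34 = 0.692.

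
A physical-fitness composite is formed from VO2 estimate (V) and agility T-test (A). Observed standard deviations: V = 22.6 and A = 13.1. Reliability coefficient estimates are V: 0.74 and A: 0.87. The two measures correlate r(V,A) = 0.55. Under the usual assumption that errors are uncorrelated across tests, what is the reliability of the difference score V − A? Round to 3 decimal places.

Var(V−A) = 22.6² + 13.1² − 2·22.6·13.1·0.55 = 682.37 − 325.666 = 356.704.
With uncorrelated errors the cross-covariances are all true-score covariance, so they carry over unchanged; only the diagonal terms shrink to ρᵢσᵢ².
True-score variance = [22.6²·0.74 + 13.1²·0.87] − 325.666 = 527.263 − 325.666 = 201.597.
Reliability = 201.597 / 356.704 = 0.565.

0.565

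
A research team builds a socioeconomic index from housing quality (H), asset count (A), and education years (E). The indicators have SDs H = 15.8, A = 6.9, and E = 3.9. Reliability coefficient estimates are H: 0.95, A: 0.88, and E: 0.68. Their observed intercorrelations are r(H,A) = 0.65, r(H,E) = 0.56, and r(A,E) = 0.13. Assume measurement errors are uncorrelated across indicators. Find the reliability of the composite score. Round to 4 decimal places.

Var(H+A+E) = 15.8² + 6.9² + 3.9² + 2·[15.8·6.9·0.65 + 15.8·3.9·0.56 + 6.9·3.9·0.13] = 312.46 + 217.737 = 530.197.
Under uncorrelated errors the observed covariances equal the true-score covariances, so only the own-variance terms attenuate.
True-score variance = [15.8²·0.95 + 6.9²·0.88 + 3.9²·0.68] + 217.737 = 289.398 + 217.737 = 507.135.
Reliability = 507.135 / 530.197 = 0.9565.

0.9565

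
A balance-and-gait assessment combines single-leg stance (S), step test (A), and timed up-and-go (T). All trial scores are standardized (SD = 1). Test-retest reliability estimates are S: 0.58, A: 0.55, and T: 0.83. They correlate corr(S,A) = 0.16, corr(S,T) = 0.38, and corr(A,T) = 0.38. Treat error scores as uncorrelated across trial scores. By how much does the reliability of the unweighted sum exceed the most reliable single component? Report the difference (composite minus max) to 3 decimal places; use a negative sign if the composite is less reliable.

Var(sum) = 3 + 1.84 = 4.84; true-score variance = 1.96 + 1.84 = 3.8; composite reliability = 0.7851.
Max component reliability = 0.8300.
Difference = 0.7851 − 0.8300 = -0.045.

-0.045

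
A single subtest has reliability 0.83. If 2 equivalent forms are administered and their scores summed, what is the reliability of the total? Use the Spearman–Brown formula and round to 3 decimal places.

ρ_k = kρ / (1 + (k−1)ρ) = 2·0.83 / (1 + 1·0.83) = 1.660 / 1.830 = 0.907.

0.907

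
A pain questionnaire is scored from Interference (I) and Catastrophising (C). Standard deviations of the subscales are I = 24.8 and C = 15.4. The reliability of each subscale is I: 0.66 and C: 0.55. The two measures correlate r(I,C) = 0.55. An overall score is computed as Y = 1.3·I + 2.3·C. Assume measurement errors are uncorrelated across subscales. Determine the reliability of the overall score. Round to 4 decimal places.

0.7414

Var(Y) = 1.3²·24.8² + 2.3²·15.4² + 2·[2.99·24.8·15.4·0.55] = 2293.99 + 1256.13 = 3550.13.
Under uncorrelated errors the observed covariances equal the true-score covariances, so only the own-variance terms attenuate.
True-score variance = [1.3²·24.8²·0.66 + 2.3²·15.4²·0.55] + 1256.13 = 1376.03 + 1256.13 = 2632.17.
Reliability = 2632.17 / 3550.13 = 0.7414.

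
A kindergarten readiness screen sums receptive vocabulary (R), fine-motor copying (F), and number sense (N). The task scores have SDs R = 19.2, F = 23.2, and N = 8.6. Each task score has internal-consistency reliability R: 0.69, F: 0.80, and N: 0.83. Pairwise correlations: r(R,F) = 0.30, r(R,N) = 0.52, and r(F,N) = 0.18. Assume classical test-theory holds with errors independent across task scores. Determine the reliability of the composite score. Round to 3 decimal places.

0.843

Var(R+F+N) = 19.2² + 23.2² + 8.6² + 2·[19.2·23.2·0.30 + 19.2·8.6·0.52 + 23.2·8.6·0.18] = 980.84 + 510.816 = 1491.66.
With uncorrelated errors the cross-covariances are all true-score covariance, so they carry over unchanged; only the diagonal terms shrink to ρᵢσᵢ².
True-score variance = [19.2²·0.69 + 23.2²·0.80 + 8.6²·0.83] + 510.816 = 746.34 + 510.816 = 1257.16.
Reliability = 1257.16 / 1491.66 = 0.843.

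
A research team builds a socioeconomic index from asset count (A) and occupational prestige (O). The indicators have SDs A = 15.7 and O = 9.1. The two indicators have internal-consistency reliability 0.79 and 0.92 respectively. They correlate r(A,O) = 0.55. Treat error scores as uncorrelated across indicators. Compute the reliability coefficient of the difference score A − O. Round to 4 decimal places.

0.6608

Var(A−O) = 15.7² + 9.1² − 2·15.7·9.1·0.55 = 329.3 − 157.157 = 172.143.
With uncorrelated errors the cross-covariances are all true-score covariance, so they carry over unchanged; only the diagonal terms shrink to ρᵢσᵢ².
True-score variance = [15.7²·0.79 + 9.1²·0.92] − 157.157 = 270.912 − 157.157 = 113.755.
Reliability = 113.755 / 172.143 = 0.6608.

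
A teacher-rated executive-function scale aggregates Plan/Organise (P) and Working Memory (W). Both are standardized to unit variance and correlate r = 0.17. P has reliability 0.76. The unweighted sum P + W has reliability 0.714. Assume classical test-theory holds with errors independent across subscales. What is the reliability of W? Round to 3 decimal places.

0.571

Var(P+W) = 2 + 2·0.17 = 2.340.
True-score variance = ρ_P + ρ_W + 2·0.17, so 0.714 = (0.76 + ρ_W + 0.34) / 2.340.
ρ_W = 0.714·2.340 − 0.76 − 0.34 = 0.571.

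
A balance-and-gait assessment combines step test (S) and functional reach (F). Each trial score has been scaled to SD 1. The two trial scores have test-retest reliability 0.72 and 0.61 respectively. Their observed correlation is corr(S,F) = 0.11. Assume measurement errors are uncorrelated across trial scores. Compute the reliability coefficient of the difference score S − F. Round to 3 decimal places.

0.624

Var(S−F) = 1 + 1 − 2·0.11 = 2 − 0.22 = 1.78.
With uncorrelated errors the cross-covariances are all true-score covariance, so they carry over unchanged; only the diagonal terms shrink to ρᵢσᵢ².
True-score variance = [0.72 + 0.61] − 0.22 = 1.33 − 0.22 = 1.11.
Reliability = 1.11 / 1.78 = 0.624.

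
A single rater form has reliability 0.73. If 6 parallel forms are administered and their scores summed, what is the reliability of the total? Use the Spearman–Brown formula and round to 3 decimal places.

0.942

ρ_k = kρ / (1 + (k−1)ρ) = 6·0.73 / (1 + 5·0.73) = 4.380 / 4.650 = 0.942.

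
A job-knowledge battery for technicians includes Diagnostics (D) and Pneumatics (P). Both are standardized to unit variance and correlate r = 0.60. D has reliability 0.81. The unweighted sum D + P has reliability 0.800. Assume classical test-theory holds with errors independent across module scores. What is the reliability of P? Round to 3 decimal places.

0.550

Var(D+P) = 2 + 2·0.60 = 3.200.
True-score variance = ρ_D + ρ_P + 2·0.60, so 0.800 = (0.81 + ρ_P + 1.20) / 3.200.
ρ_P = 0.800·3.200 − 0.81 − 1.20 = 0.550.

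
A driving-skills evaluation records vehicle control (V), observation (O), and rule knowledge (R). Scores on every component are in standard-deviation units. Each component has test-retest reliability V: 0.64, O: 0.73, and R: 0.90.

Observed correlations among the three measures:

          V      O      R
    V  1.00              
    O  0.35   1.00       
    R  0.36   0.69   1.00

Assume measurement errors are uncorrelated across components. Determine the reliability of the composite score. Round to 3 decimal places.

Var(V+O+R) = 3 + 2·[0.35 + 0.36 + 0.69] = 3 + 2.8 = 5.8.
Under uncorrelated errors the observed covariances equal the true-score covariances, so only the own-variance terms attenuate.
True-score variance = [0.64 + 0.73 + 0.90] + 2.8 = 2.27 + 2.8 = 5.07.
Reliability = 5.07 / 5.8 = 0.874.

0.874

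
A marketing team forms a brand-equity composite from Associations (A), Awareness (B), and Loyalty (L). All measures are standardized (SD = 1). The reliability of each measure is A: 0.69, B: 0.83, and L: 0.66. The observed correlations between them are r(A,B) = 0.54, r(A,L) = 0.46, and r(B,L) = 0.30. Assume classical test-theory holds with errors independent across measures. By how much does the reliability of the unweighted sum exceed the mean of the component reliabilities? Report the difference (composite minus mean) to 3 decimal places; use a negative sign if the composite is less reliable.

Var(sum) = 3 + 2.6 = 5.6; true-score variance = 2.18 + 2.6 = 4.78; composite reliability = 0.8536.
Mean component reliability = 0.7267.
Difference = 0.8536 − 0.7267 = 0.127.

0.127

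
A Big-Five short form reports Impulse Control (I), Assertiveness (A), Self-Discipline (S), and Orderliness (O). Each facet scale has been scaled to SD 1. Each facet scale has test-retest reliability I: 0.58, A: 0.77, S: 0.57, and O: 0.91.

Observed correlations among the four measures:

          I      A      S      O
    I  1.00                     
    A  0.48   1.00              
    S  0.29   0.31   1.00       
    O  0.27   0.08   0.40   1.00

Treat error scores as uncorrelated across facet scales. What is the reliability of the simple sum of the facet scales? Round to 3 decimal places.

Var(I+A+S+O) = 4 + 2·[0.48 + 0.29 + 0.27 + 0.31 + 0.08 + 0.40] = 4 + 3.66 = 7.66.
With uncorrelated errors the cross-covariances are all true-score covariance, so they carry over unchanged; only the diagonal terms shrink to ρᵢσᵢ².
True-score variance = [0.58 + 0.77 + 0.57 + 0.91] + 3.66 = 2.83 + 3.66 = 6.49.
Reliability = 6.49 / 7.66 = 0.847.

0.847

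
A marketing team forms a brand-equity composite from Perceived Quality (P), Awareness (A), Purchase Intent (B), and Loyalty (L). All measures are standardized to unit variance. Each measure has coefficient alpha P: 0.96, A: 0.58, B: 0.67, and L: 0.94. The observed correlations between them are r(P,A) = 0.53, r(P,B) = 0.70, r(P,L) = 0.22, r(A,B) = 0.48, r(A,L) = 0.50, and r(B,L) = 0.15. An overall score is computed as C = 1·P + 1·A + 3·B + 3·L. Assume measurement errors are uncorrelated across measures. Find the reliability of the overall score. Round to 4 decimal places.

Var(C) = 1 + 1 + 3² + 3² + 2·[0.53 + 3·0.70 + 3·0.22 + 3·0.48 + 3·0.50 + 9·0.15] = 20 + 15.16 = 35.16.
With uncorrelated errors the cross-covariances are all true-score covariance, so they carry over unchanged; only the diagonal terms shrink to ρᵢσᵢ².
True-score variance = [0.96 + 0.58 + 3²·0.67 + 3²·0.94] + 15.16 = 16.03 + 15.16 = 31.19.
Reliability = 31.19 / 35.16 = 0.8871.

0.8871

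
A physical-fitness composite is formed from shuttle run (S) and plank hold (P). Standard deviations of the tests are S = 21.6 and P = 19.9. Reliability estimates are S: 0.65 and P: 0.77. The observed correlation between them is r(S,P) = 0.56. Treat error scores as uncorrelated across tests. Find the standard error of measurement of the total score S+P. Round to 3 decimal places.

15.949

Var(total) = 862.57 + 481.421 = 1343.99.
True-score variance = 608.192 + 481.421 = 1089.61, so reliability = 0.8107.
Error variance = 1343.99 − 1089.61 = 254.378; SEM = √254.378 = 15.949.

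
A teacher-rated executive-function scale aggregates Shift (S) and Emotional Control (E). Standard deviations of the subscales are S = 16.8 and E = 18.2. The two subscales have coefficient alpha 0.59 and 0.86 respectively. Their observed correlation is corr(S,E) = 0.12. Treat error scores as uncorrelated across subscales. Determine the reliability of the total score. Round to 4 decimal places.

Var(S+E) = 16.8² + 18.2² + 2·[16.8·18.2·0.12] = 613.48 + 73.3824 = 686.862.
Because errors are independent across components, Cov(Tᵢ,Tⱼ) = Cov(Xᵢ,Xⱼ); the off-diagonal part of the true-score variance is the same as above.
True-score variance = [16.8²·0.59 + 18.2²·0.86] + 73.3824 = 451.388 + 73.3824 = 524.77.
Reliability = 524.77 / 686.862 = 0.7640.

0.7640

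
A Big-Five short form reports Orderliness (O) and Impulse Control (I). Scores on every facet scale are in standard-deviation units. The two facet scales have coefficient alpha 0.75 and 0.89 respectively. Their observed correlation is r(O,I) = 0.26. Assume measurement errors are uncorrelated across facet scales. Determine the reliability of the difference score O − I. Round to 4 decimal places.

0.7568

Var(O−I) = 1 + 1 − 2·0.26 = 2 − 0.52 = 1.48.
With uncorrelated errors the cross-covariances are all true-score covariance, so they carry over unchanged; only the diagonal terms shrink to ρᵢσᵢ².
True-score variance = [0.75 + 0.89] − 0.52 = 1.64 − 0.52 = 1.12.
Reliability = 1.12 / 1.48 = 0.7568.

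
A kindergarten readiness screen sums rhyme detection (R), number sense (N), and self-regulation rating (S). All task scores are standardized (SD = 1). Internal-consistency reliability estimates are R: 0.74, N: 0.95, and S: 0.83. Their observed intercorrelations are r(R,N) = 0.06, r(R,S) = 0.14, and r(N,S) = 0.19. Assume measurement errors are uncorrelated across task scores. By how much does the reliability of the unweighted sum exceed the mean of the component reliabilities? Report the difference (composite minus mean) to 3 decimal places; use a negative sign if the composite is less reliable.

0.033

Var(sum) = 3 + 0.78 = 3.78; true-score variance = 2.52 + 0.78 = 3.3; composite reliability = 0.8730.
Mean component reliability = 0.8400.
Difference = 0.8730 − 0.8400 = 0.033.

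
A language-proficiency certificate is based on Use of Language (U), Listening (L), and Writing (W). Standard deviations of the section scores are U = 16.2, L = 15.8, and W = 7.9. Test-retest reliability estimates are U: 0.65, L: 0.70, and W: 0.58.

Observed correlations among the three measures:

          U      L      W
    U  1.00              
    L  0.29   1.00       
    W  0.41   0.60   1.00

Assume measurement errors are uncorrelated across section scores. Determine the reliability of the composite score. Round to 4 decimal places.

0.8026

Var(U+L+W) = 16.2² + 15.8² + 7.9² + 2·[16.2·15.8·0.29 + 16.2·7.9·0.41 + 15.8·7.9·0.60] = 574.49 + 403.184 = 977.674.
Because errors are independent across components, Cov(Tᵢ,Tⱼ) = Cov(Xᵢ,Xⱼ); the off-diagonal part of the true-score variance is the same as above.
True-score variance = [16.2²·0.65 + 15.8²·0.70 + 7.9²·0.58] + 403.184 = 381.532 + 403.184 = 784.716.
Reliability = 784.716 / 977.674 = 0.8026.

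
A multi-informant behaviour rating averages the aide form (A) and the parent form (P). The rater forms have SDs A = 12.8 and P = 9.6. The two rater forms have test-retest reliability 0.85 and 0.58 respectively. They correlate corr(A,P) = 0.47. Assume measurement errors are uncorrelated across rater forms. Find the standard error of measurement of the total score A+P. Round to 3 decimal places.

Var(total) = 256 + 115.507 = 371.507.
True-score variance = 192.717 + 115.507 = 308.224, so reliability = 0.8297.
Error variance = 371.507 − 308.224 = 63.2832; SEM = √63.2832 = 7.955.

7.955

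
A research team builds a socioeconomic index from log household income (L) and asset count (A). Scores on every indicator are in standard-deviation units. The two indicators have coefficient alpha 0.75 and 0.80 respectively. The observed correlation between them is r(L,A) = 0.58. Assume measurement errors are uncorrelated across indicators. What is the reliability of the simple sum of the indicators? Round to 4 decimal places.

0.8576

Var(L+A) = 2 + 2·[0.58] = 2 + 1.16 = 3.16.
With uncorrelated errors the cross-covariances are all true-score covariance, so they carry over unchanged; only the diagonal terms shrink to ρᵢσᵢ².
True-score variance = [0.75 + 0.80] + 1.16 = 1.55 + 1.16 = 2.71.
Reliability = 2.71 / 3.16 = 0.8576.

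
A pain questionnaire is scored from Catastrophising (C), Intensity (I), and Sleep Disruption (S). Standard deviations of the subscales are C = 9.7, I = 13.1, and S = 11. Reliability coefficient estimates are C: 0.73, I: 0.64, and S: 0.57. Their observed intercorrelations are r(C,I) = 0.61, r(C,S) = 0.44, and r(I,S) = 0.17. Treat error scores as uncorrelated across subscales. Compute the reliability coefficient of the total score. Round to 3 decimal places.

0.797

Var(C+I+S) = 9.7² + 13.1² + 11² + 2·[9.7·13.1·0.61 + 9.7·11·0.44 + 13.1·11·0.17] = 386.7 + 297.915 = 684.615.
Under uncorrelated errors the observed covariances equal the true-score covariances, so only the own-variance terms attenuate.
True-score variance = [9.7²·0.73 + 13.1²·0.64 + 11²·0.57] + 297.915 = 247.486 + 297.915 = 545.401.
Reliability = 545.401 / 684.615 = 0.797.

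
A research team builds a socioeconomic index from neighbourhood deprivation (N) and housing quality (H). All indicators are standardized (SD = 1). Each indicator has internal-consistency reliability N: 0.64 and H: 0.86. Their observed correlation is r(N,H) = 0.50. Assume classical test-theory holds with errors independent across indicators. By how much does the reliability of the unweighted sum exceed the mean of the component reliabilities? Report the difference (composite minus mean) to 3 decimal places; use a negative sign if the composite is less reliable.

Var(sum) = 2 + 1 = 3; true-score variance = 1.5 + 1 = 2.5; composite reliability = 0.8333.
Mean component reliability = 0.7500.
Difference = 0.8333 − 0.7500 = 0.083.

0.083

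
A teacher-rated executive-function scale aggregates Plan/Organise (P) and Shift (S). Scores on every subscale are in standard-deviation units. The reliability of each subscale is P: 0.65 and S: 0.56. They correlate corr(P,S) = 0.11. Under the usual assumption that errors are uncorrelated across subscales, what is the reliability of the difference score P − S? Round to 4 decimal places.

0.5562

Var(P−S) = 1 + 1 − 2·0.11 = 2 − 0.22 = 1.78.
With uncorrelated errors the cross-covariances are all true-score covariance, so they carry over unchanged; only the diagonal terms shrink to ρᵢσᵢ².
True-score variance = [0.65 + 0.56] − 0.22 = 1.21 − 0.22 = 0.99.
Reliability = 0.99 / 1.78 = 0.5562.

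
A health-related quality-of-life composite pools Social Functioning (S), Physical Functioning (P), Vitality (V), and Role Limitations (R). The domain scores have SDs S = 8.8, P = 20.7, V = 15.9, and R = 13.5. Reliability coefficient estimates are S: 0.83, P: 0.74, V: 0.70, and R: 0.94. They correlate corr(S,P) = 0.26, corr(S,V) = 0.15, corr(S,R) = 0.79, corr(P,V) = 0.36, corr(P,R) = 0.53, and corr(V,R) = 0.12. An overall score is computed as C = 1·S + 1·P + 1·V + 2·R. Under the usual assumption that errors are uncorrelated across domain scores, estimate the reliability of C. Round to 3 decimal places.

0.917

Var(C) = 8.8² + 20.7² + 15.9² + 2²·13.5² + 2·[8.8·20.7·0.26 + 8.8·15.9·0.15 + 2·8.8·13.5·0.79 + 20.7·15.9·0.36 + 2·20.7·13.5·0.53 + 2·15.9·13.5·0.12] = 1487.74 + 1444.55 = 2932.29.
Because errors are independent across components, Cov(Tᵢ,Tⱼ) = Cov(Xᵢ,Xⱼ); the off-diagonal part of the true-score variance is the same as above.
True-score variance = [8.8²·0.83 + 20.7²·0.74 + 15.9²·0.70 + 2²·13.5²·0.94] + 1444.55 = 1243.58 + 1444.55 = 2688.13.
Reliability = 2688.13 / 2932.29 = 0.917.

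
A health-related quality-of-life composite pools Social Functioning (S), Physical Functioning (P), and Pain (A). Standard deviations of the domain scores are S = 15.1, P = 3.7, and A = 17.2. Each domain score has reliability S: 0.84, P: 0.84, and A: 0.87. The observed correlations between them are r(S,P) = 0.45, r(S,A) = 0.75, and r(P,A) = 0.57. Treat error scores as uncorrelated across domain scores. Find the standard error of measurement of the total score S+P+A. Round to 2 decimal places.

Var(total) = 537.54 + 512.413 = 1049.95.
True-score variance = 460.409 + 512.413 = 972.821, so reliability = 0.9265.
Error variance = 1049.95 − 972.821 = 77.1312; SEM = √77.1312 = 8.78.

8.78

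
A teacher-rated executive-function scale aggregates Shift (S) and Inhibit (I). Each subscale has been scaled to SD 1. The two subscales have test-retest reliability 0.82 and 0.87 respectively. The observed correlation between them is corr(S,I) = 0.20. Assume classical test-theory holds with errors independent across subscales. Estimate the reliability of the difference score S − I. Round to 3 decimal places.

0.806

Var(S−I) = 1 + 1 − 2·0.20 = 2 − 0.4 = 1.6.
Because errors are independent across components, Cov(Tᵢ,Tⱼ) = Cov(Xᵢ,Xⱼ); the off-diagonal part of the true-score variance is the same as above.
True-score variance = [0.82 + 0.87] − 0.4 = 1.69 − 0.4 = 1.29.
Reliability = 1.29 / 1.6 = 0.806.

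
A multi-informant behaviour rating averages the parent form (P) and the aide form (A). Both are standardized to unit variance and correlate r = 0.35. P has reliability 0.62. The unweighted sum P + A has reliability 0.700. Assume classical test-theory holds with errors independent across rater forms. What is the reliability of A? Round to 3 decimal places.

0.570

Var(P+A) = 2 + 2·0.35 = 2.700.
True-score variance = ρ_P + ρ_A + 2·0.35, so 0.700 = (0.62 + ρ_A + 0.70) / 2.700.
ρ_A = 0.700·2.700 − 0.62 − 0.70 = 0.570.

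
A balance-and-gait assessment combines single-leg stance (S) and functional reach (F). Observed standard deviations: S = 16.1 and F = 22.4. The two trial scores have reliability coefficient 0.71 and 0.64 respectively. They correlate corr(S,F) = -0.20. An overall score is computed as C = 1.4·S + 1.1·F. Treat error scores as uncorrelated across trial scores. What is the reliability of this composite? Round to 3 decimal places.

0.590

Var(C) = 1.4²·16.1² + 1.1²·22.4² + 2·[1.54·16.1·22.4·(-0.20)] = 1115.18 − 222.154 = 893.027.
Under uncorrelated errors the observed covariances equal the true-score covariances, so only the own-variance terms attenuate.
True-score variance = [1.4²·16.1²·0.71 + 1.1²·22.4²·0.64] − 222.154 = 749.28 − 222.154 = 527.125.
Reliability = 527.125 / 893.027 = 0.590.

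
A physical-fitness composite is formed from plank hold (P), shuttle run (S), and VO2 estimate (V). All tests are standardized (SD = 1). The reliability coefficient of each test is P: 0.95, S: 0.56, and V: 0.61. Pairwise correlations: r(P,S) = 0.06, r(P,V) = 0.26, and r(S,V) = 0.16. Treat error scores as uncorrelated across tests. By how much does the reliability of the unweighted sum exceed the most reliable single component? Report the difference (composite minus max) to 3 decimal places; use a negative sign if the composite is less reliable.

Var(sum) = 3 + 0.96 = 3.96; true-score variance = 2.12 + 0.96 = 3.08; composite reliability = 0.7778.
Max component reliability = 0.9500.
Difference = 0.7778 − 0.9500 = -0.172.

-0.172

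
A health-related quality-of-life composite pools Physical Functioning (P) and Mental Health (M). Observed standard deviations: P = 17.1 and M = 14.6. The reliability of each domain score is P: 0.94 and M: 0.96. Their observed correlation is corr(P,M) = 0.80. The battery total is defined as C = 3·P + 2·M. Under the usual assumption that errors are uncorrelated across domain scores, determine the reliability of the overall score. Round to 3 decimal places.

Var(C) = 3²·17.1² + 2²·14.6² + 2·[6·17.1·14.6·0.80] = 3484.33 + 2396.74 = 5881.07.
Because errors are independent across components, Cov(Tᵢ,Tⱼ) = Cov(Xᵢ,Xⱼ); the off-diagonal part of the true-score variance is the same as above.
True-score variance = [3²·17.1²·0.94 + 2²·14.6²·0.96] + 2396.74 = 3292.32 + 2396.74 = 5689.06.
Reliability = 5689.06 / 5881.07 = 0.967.

0.967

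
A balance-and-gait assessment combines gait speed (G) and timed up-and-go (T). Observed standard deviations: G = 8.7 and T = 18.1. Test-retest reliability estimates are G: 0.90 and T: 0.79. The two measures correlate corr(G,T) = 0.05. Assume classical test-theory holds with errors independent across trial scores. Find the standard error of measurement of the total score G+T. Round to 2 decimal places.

8.74

Var(total) = 403.3 + 15.747 = 419.047.
True-score variance = 326.933 + 15.747 = 342.68, so reliability = 0.8178.
Error variance = 419.047 − 342.68 = 76.3671; SEM = √76.3671 = 8.74.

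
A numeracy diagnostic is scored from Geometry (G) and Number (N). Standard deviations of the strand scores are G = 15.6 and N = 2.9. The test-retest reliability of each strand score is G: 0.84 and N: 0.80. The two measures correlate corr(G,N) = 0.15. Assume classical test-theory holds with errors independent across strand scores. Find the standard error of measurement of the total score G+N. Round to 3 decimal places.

6.373

Var(total) = 251.77 + 13.572 = 265.342.
True-score variance = 211.15 + 13.572 = 224.722, so reliability = 0.8469.
Error variance = 265.342 − 224.722 = 40.6196; SEM = √40.6196 = 6.373.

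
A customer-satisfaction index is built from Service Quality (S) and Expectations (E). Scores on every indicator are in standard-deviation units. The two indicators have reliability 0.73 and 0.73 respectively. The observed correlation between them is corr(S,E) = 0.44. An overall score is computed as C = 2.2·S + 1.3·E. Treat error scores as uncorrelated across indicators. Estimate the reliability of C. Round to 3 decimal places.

0.805

Var(C) = 2.2² + 1.3² + 2·[2.86·0.44] = 6.53 + 2.5168 = 9.0468.
Because errors are independent across components, Cov(Tᵢ,Tⱼ) = Cov(Xᵢ,Xⱼ); the off-diagonal part of the true-score variance is the same as above.
True-score variance = [2.2²·0.73 + 1.3²·0.73] + 2.5168 = 4.7669 + 2.5168 = 7.2837.
Reliability = 7.2837 / 9.0468 = 0.805.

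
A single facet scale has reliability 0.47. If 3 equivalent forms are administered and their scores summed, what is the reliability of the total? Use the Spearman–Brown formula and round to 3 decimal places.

ρ_k = kρ / (1 + (k−1)ρ) = 3·0.47 / (1 + 2·0.47) = 1.410 / 1.940 = 0.727.

0.727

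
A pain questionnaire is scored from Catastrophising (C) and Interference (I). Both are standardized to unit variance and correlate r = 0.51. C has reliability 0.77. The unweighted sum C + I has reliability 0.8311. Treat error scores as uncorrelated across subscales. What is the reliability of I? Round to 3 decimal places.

Var(C+I) = 2 + 2·0.51 = 3.020.
True-score variance = ρ_C + ρ_I + 2·0.51, so 0.8311 = (0.77 + ρ_I + 1.02) / 3.020.
ρ_I = 0.8311·3.020 − 0.77 − 1.02 = 0.720.

0.720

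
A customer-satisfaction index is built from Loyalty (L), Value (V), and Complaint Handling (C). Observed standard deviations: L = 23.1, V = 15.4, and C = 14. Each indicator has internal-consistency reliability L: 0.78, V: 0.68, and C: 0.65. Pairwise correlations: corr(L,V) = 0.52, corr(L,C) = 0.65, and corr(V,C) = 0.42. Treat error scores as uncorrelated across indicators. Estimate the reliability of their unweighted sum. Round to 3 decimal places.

0.865

Var(L+V+C) = 23.1² + 15.4² + 14² + 2·[23.1·15.4·0.52 + 23.1·14·0.65 + 15.4·14·0.42] = 966.77 + 971.494 = 1938.26.
Because errors are independent across components, Cov(Tᵢ,Tⱼ) = Cov(Xᵢ,Xⱼ); the off-diagonal part of the true-score variance is the same as above.
True-score variance = [23.1²·0.78 + 15.4²·0.68 + 14²·0.65] + 971.494 = 704.885 + 971.494 = 1676.38.
Reliability = 1676.38 / 1938.26 = 0.865.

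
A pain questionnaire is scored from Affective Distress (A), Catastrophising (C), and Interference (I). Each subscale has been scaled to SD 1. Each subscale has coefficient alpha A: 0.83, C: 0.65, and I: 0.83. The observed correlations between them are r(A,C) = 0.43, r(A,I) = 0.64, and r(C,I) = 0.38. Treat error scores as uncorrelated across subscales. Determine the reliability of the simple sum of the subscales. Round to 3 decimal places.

0.883

Var(A+C+I) = 3 + 2·[0.43 + 0.64 + 0.38] = 3 + 2.9 = 5.9.
Because errors are independent across components, Cov(Tᵢ,Tⱼ) = Cov(Xᵢ,Xⱼ); the off-diagonal part of the true-score variance is the same as above.
True-score variance = [0.83 + 0.65 + 0.83] + 2.9 = 2.31 + 2.9 = 5.21.
Reliability = 5.21 / 5.9 = 0.883.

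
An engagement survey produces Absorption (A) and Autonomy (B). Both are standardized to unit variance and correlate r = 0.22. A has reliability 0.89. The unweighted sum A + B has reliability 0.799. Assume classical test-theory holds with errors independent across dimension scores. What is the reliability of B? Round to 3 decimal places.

Var(A+B) = 2 + 2·0.22 = 2.440.
True-score variance = ρ_A + ρ_B + 2·0.22, so 0.799 = (0.89 + ρ_B + 0.44) / 2.440.
ρ_B = 0.799·2.440 − 0.89 − 0.44 = 0.620.

0.620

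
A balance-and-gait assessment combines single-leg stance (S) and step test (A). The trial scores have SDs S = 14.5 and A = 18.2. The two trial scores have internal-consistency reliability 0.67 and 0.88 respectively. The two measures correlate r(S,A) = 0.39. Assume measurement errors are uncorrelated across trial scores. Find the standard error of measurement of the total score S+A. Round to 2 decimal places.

10.45

Var(total) = 541.49 + 205.842 = 747.332.
True-score variance = 432.359 + 205.842 = 638.201, so reliability = 0.8540.
Error variance = 747.332 − 638.201 = 109.131; SEM = √109.131 = 10.45.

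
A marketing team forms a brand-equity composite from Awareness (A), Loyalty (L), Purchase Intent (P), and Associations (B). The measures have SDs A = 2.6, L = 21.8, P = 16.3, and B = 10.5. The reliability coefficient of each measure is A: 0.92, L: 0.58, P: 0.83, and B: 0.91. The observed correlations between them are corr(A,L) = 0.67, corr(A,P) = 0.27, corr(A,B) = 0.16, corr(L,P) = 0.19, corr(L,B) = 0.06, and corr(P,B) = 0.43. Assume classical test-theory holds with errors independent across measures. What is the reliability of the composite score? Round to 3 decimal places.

Var(A+L+P+B) = 2.6² + 21.8² + 16.3² + 10.5² + 2·[2.6·21.8·0.67 + 2.6·16.3·0.27 + 2.6·10.5·0.16 + 21.8·16.3·0.19 + 21.8·10.5·0.06 + 16.3·10.5·0.43] = 857.94 + 417.259 = 1275.2.
With uncorrelated errors the cross-covariances are all true-score covariance, so they carry over unchanged; only the diagonal terms shrink to ρᵢσᵢ².
True-score variance = [2.6²·0.92 + 21.8²·0.58 + 16.3²·0.83 + 10.5²·0.91] + 417.259 = 602.709 + 417.259 = 1019.97.
Reliability = 1019.97 / 1275.2 = 0.800.

0.800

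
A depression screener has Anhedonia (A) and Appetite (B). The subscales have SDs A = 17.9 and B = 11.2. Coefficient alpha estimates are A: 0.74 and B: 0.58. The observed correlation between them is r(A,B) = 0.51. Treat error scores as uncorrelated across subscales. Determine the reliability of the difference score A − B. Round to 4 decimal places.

0.4366

Var(A−B) = 17.9² + 11.2² − 2·17.9·11.2·0.51 = 445.85 − 204.49 = 241.36.
Under uncorrelated errors the observed covariances equal the true-score covariances, so only the own-variance terms attenuate.
True-score variance = [17.9²·0.74 + 11.2²·0.58] − 204.49 = 309.859 − 204.49 = 105.369.
Reliability = 105.369 / 241.36 = 0.4366.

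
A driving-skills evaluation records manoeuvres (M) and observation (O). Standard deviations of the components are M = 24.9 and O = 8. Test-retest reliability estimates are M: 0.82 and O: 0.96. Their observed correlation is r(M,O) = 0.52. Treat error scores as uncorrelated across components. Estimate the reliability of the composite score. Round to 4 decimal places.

Var(M+O) = 24.9² + 8² + 2·[24.9·8·0.52] = 684.01 + 207.168 = 891.178.
Because errors are independent across components, Cov(Tᵢ,Tⱼ) = Cov(Xᵢ,Xⱼ); the off-diagonal part of the true-score variance is the same as above.
True-score variance = [24.9²·0.82 + 8²·0.96] + 207.168 = 569.848 + 207.168 = 777.016.
Reliability = 777.016 / 891.178 = 0.8719.

0.8719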